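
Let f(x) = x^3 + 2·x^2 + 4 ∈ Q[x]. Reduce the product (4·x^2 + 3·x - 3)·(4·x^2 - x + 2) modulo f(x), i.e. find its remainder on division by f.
First multiply in Q[x] without reducing: a · b = 16·x^4 + 8·x^3 - 7·x^2 + 9·x - 6. Now divide by f(x) = x^3 + 2·x^2 + 4, eliminating the leading term at each step:
  leading term 16·x^4: subtract (16·x)·f(x) = 16·x^4 + 32·x^3 + 64·x, leaving -24·x^3 - 7·x^2 - 55·x - 6
  leading term -24·x^3: subtract (-24)·f(x) = -24·x^3 - 48·x^2 - 96, leaving 41·x^2 - 55·x + 90
The degree is now < 3, so this is the remainder. Hence a · b ≡ 41·x^2 - 55·x + 90 in Q[x]/(f).

Final answer: a · b ≡ 41·x^2 - 55·x + 90 (mod f(x))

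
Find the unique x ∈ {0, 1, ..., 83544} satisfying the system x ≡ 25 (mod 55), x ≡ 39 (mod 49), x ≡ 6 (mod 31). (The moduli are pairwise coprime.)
The moduli 55, 49, 31 are pairwise coprime, so by the CRT there is a unique solution mod 55·49·31 = 83545.
Solve by successive substitution. Start with x ≡ 25 (mod 55).
  Combine with x ≡ 39 (mod 49): write x = 25 + 55·t and require 25 + 55·t ≡ 39 (mod 49), i.e. 55·t ≡ 39 − 25 ≡ 14 (mod 49). Since 55^(−1) ≡ 41 (mod 49) (55 ≡ 6 (mod 49)), t ≡ 41·14 ≡ 35 (mod 49). So x ≡ 25 + 55·35 = 1950 (mod 2695).
  Combine with x ≡ 6 (mod 31): write x = 1950 + 2695·t and require 1950 + 2695·t ≡ 6 (mod 31), i.e. 2695·t ≡ 6 − 1950 ≡ 9 (mod 31). Since 2695^(−1) ≡ 15 (mod 31) (2695 ≡ 29 (mod 31)), t ≡ 15·9 ≡ 11 (mod 31). So x ≡ 1950 + 2695·11 = 31595 (mod 83545).
Unique solution in [0, 83545): x = 31595.

Final answer: x ≡ 31595 (mod 83545); the representative in [0, 83545) is 31595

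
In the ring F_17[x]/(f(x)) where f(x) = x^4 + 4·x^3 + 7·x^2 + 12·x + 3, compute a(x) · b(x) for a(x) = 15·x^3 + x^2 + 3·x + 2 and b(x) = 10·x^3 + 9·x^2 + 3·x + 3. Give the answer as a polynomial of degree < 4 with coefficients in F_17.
Multiply as integer polynomials: a · b = 150·x^6 + 145·x^5 + 84·x^4 + 95·x^3 + 30·x^2 + 15·x + 6. Reducing coefficients mod 17: a · b ≡ 14·x^6 + 9·x^5 + 16·x^4 + 10·x^3 + 13·x^2 + 15·x + 6. Now divide by f(x) = x^4 + 4·x^3 + 7·x^2 + 12·x + 3 in F_17[x], eliminating the leading term at each step:
  leading term 14·x^6: subtract (14·x^2)·f(x) = 14·x^6 + 5·x^5 + 13·x^4 + 15·x^3 + 8·x^2, leaving 4·x^5 + 3·x^4 + 12·x^3 + 5·x^2 + 15·x + 6 (coefficients mod 17)
  leading term 4·x^5: subtract (4·x)·f(x) = 4·x^5 + 16·x^4 + 11·x^3 + 14·x^2 + 12·x, leaving 4·x^4 + x^3 + 8·x^2 + 3·x + 6 (coefficients mod 17)
  leading term 4·x^4: subtract (4)·f(x) = 4·x^4 + 16·x^3 + 11·x^2 + 14·x + 12, leaving 2·x^3 + 14·x^2 + 6·x + 11 (coefficients mod 17)
The degree is now < 4, so this is the remainder. Hence a · b ≡ 2·x^3 + 14·x^2 + 6·x + 11 in F_17[x]/(f).

Final answer: a · b ≡ 2·x^3 + 14·x^2 + 6·x + 11 (mod f(x))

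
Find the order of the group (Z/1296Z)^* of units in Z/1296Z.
(Z/1296Z)^* consists of the classes a with gcd(a, 1296) = 1, so its order is φ(1296). φ is multiplicative, with φ(p^e) = p^e − p^(e−1). Factorise 1296 = 2^4 · 3^4. Then
  φ(1296) = (2^4 − 2^3) · (3^4 − 3^3) = 8 · 54 = 432.
Thus |(Z/1296Z)^*| = 432.

Final answer: |(Z/1296Z)^*| = 432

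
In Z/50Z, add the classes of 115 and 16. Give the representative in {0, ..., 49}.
Reduce the summands first: 115 ≡ 15 (mod 50), so 115 + 16 ≡ 15 + 16 (mod 50). 15 + 16 = 31; 31 = 0·50 + 31, so (115 + 16) mod 50 = 31.

Final answer: 31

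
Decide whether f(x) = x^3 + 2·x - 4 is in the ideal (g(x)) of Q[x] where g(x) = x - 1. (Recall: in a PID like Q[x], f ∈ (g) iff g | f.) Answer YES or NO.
NO

In Q[x] the ideal (g) consists of all multiples of g, so f ∈ (g) iff g | f, i.e. iff the remainder of f on division by g is 0. Divide f by g (g is monic, so eliminate the leading term of the running remainder at each step):
  leading term x^3: subtract (x^2)·g(x) = x^3 - x^2, leaving x^2 + 2·x - 4
  leading term x^2: subtract (x)·g(x) = x^2 - x, leaving 3·x - 4
  leading term 3·x: subtract (3)·g(x) = 3·x - 3, leaving -1
The remainder r(x) = -1 ≠ 0 (and deg r < deg g), so g ∤ f, i.e. f ∉ (g).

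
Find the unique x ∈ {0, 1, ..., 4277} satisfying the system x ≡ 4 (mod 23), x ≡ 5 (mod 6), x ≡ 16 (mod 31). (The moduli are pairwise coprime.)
x ≡ 2465 (mod 4278); the representative in [0, 4278) is 2465

The moduli 23, 6, 31 are pairwise coprime, so by the CRT there is a unique solution mod 23·6·31 = 4278.
Solve by successive substitution. Start with x ≡ 4 (mod 23).
  Combine with x ≡ 5 (mod 6): write x = 4 + 23·t and require 4 + 23·t ≡ 5 (mod 6), i.e. 23·t ≡ 5 − 4 ≡ 1 (mod 6). Since 23^(−1) ≡ 5 (mod 6) (23 ≡ 5 (mod 6)), t ≡ 5·1 ≡ 5 (mod 6). So x ≡ 4 + 23·5 = 119 (mod 138).
  Combine with x ≡ 16 (mod 31): write x = 119 + 138·t and require 119 + 138·t ≡ 16 (mod 31), i.e. 138·t ≡ 16 − 119 ≡ 21 (mod 31). Since 138^(−1) ≡ 20 (mod 31) (138 ≡ 14 (mod 31)), t ≡ 20·21 ≡ 17 (mod 31). So x ≡ 119 + 138·17 = 2465 (mod 4278).
Unique solution in [0, 4278): x = 2465.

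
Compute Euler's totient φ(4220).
φ(4220) = 1680

φ is multiplicative, with φ(p^e) = p^e − p^(e−1). Factorise 4220 = 2^2 · 5 · 211. Then
  φ(4220) = (2^2 − 2^1) · (5 − 1) · (211 − 1) = 2 · 4 · 210 = 1680.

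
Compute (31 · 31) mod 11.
Reduce the factors first: 31 ≡ 9, 31 ≡ 9 (mod 11), so 31 · 31 ≡ 9 · 9 (mod 11). 9 · 9 = 81. Dividing by 11: 81 = 7·11 + 4. So (31 · 31) mod 11 = 4.

Final answer: 4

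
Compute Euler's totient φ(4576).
φ(4576) = 1920

φ is multiplicative, with φ(p^e) = p^e − p^(e−1). Factorise 4576 = 2^5 · 11 · 13. Then
  φ(4576) = (2^5 − 2^4) · (11 − 1) · (13 − 1) = 16 · 10 · 12 = 1920.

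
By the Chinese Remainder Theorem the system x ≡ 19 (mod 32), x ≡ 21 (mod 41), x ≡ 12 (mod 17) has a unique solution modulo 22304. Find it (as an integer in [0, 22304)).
x ≡ 5843 (mod 22304); the representative in [0, 22304) is 5843

The moduli 32, 41, 17 are pairwise coprime, so by the CRT there is a unique solution mod 32·41·17 = 22304.
Solve by successive substitution. Start with x ≡ 19 (mod 32).
  Combine with x ≡ 21 (mod 41): write x = 19 + 32·t and require 19 + 32·t ≡ 21 (mod 41), i.e. 32·t ≡ 21 − 19 ≡ 2 (mod 41). Since 32^(−1) ≡ 9 (mod 41), t ≡ 9·2 ≡ 18 (mod 41). So x ≡ 19 + 32·18 = 595 (mod 1312).
  Combine with x ≡ 12 (mod 17): write x = 595 + 1312·t and require 595 + 1312·t ≡ 12 (mod 17), i.e. 1312·t ≡ 12 − 595 ≡ 12 (mod 17). Since 1312^(−1) ≡ 6 (mod 17) (1312 ≡ 3 (mod 17)), t ≡ 6·12 ≡ 4 (mod 17). So x ≡ 595 + 1312·4 = 5843 (mod 22304).
Unique solution in [0, 22304): x = 5843.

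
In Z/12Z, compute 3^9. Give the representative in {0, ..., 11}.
Use repeated squaring. Binary(9) = 1001. Walk through the bits of the exponent 9 left-to-right: at each bit after the leading one, square the running value, then multiply by 3 if the bit is 1 (always reducing mod 12):
  bit 1 = 1 (leading): start with 3.
  bit 2 = 0: square 3^2 = 9 (mod 12).
  bit 3 = 0: square 9^2 = 81 ≡ 9 (mod 12).
  bit 4 = 1: square 9^2 = 81 ≡ 9; bit is 1, so multiply 9·3 = 27 ≡ 3 (mod 12).
Final value: 3^9 ≡ 3 (mod 12).

Final answer: 3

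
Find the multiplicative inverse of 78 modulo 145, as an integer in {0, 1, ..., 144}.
78^(−1) ≡ 132 (mod 145)

Apply the extended Euclidean algorithm to (145, 78), tracking rows (r, s, t) with s·145 + t·78 = r. Each division r_prev = q·r_cur + r_new produces the new row as (previous row) − q·(current row):
  row A: (145, 1, 0)   [1·145 + 0·78 = 145]
  row B: (78, 0, 1)   [0·145 + 1·78 = 78]
  145 = 1·78 + 67   → row C = row A − 1·row B = (67, 1, −1)   [check: 1·145 − 1·78 = 67]
  78 = 1·67 + 11   → row D = row B − 1·row C = (11, −1, 2)   [check: −1·145 + 2·78 = 11]
  67 = 6·11 + 1   → row E = row C − 6·row D = (1, 7, −13)   [check: 7·145 − 13·78 = 1]
  11 = 11·1 + 0   → remainder 0, stop. gcd = 1 (last nonzero row E).
The gcd is 1, so 78 is invertible mod 145. The last nonzero row gives 7·145 − 13·78 = 1, so t = −13. So 78^(−1) ≡ −13 ≡ 132 (mod 145). Verify: 78 · 132 = 10296 ≡ 1 (mod 145). ✓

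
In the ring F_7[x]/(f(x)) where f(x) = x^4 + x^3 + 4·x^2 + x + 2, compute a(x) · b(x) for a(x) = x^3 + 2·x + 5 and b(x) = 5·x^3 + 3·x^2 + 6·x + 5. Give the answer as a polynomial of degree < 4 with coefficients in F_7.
a · b ≡ 6·x^3 + 6·x^2 + 4·x + 1 (mod f(x))

Multiply as integer polynomials: a · b = 5·x^6 + 3·x^5 + 16·x^4 + 36·x^3 + 27·x^2 + 40·x + 25. Reducing coefficients mod 7: a · b ≡ 5·x^6 + 3·x^5 + 2·x^4 + x^3 + 6·x^2 + 5·x + 4. Now divide by f(x) = x^4 + x^3 + 4·x^2 + x + 2 in F_7[x], eliminating the leading term at each step:
  leading term 5·x^6: subtract (5·x^2)·f(x) = 5·x^6 + 5·x^5 + 6·x^4 + 5·x^3 + 3·x^2, leaving 5·x^5 + 3·x^4 + 3·x^3 + 3·x^2 + 5·x + 4 (coefficients mod 7)
  leading term 5·x^5: subtract (5·x)·f(x) = 5·x^5 + 5·x^4 + 6·x^3 + 5·x^2 + 3·x, leaving 5·x^4 + 4·x^3 + 5·x^2 + 2·x + 4 (coefficients mod 7)
  leading term 5·x^4: subtract (5)·f(x) = 5·x^4 + 5·x^3 + 6·x^2 + 5·x + 3, leaving 6·x^3 + 6·x^2 + 4·x + 1 (coefficients mod 7)
The degree is now < 4, so this is the remainder. Hence a · b ≡ 6·x^3 + 6·x^2 + 4·x + 1 in F_7[x]/(f).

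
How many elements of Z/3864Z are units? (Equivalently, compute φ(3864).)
Z/3864Z has φ(3864) = 1056 units

An element a ∈ Z/3864Z is a unit iff gcd(a, 3864) = 1, so the number of units is φ(3864). φ is multiplicative, with φ(p^e) = p^e − p^(e−1). Factorise 3864 = 2^3 · 3 · 7 · 23. Then
  φ(3864) = (2^3 − 2^2) · (3 − 1) · (7 − 1) · (23 − 1) = 4 · 2 · 6 · 22 = 1056.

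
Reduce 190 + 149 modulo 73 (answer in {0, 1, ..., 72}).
47

Reduce the summands first: 190 ≡ 44, 149 ≡ 3 (mod 73), so 190 + 149 ≡ 44 + 3 (mod 73). 44 + 3 = 47; 47 = 0·73 + 47, so (190 + 149) mod 73 = 47.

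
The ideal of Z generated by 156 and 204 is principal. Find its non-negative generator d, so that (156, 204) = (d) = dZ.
(156, 204) = (12); d = 12

In the PID Z, (a, b) is generated by gcd(a, b). Compute gcd(204, 156) with the extended Euclidean algorithm, tracking rows (r, s, t) with s·204 + t·156 = r:
  row A: (204, 1, 0)   [1·204 + 0·156 = 204]
  row B: (156, 0, 1)   [0·204 + 1·156 = 156]
  204 = 1·156 + 48   → row C = row A − 1·row B = (48, 1, −1)   [check: 1·204 − 1·156 = 48]
  156 = 3·48 + 12   → row D = row B − 3·row C = (12, −3, 4)   [check: −3·204 + 4·156 = 12]
  48 = 4·12 + 0   → remainder 0, stop. gcd = 12 (last nonzero row D).
So gcd(156, 204) = 12, with Bézout identity −3·204 + 4·156 = 12. Containment (⊇): the Bézout identity exhibits 12 as an element of (156, 204), giving (12) ⊆ (156, 204). Containment (⊆): since 12 | 156 and 12 | 204 (156 = 12·13, 204 = 12·17), every Z-linear combination of 156 and 204 is divisible by 12, so (156, 204) ⊆ (12). Therefore (156, 204) = (12), d = 12.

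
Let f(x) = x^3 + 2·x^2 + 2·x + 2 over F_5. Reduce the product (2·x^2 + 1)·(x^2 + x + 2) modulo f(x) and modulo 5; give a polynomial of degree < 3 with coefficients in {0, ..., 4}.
a · b ≡ x + 1 (mod f(x))

Multiply as integer polynomials: a · b = 2·x^4 + 2·x^3 + 5·x^2 + x + 2. Reducing coefficients mod 5: a · b ≡ 2·x^4 + 2·x^3 + x + 2. Now divide by f(x) = x^3 + 2·x^2 + 2·x + 2 in F_5[x], eliminating the leading term at each step:
  leading term 2·x^4: subtract (2·x)·f(x) = 2·x^4 + 4·x^3 + 4·x^2 + 4·x, leaving 3·x^3 + x^2 + 2·x + 2 (coefficients mod 5)
  leading term 3·x^3: subtract (3)·f(x) = 3·x^3 + x^2 + x + 1, leaving x + 1 (coefficients mod 5)
The degree is now < 3, so this is the remainder. Hence a · b ≡ x + 1 in F_5[x]/(f).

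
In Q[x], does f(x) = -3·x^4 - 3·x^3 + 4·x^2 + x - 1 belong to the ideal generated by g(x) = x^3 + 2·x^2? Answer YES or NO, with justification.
NO

In Q[x] the ideal (g) consists of all multiples of g, so f ∈ (g) iff g | f, i.e. iff the remainder of f on division by g is 0. Divide f by g (g is monic, so eliminate the leading term of the running remainder at each step):
  leading term -3·x^4: subtract (-3·x)·g(x) = -3·x^4 - 6·x^3, leaving 3·x^3 + 4·x^2 + x - 1
  leading term 3·x^3: subtract (3)·g(x) = 3·x^3 + 6·x^2, leaving -2·x^2 + x - 1
The remainder r(x) = -2·x^2 + x - 1 ≠ 0 (and deg r < deg g), so g ∤ f, i.e. f ∉ (g).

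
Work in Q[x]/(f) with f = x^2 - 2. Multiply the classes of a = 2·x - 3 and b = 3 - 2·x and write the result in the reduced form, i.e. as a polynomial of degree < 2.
First multiply in Q[x] without reducing: a · b = -4·x^2 + 12·x - 9. Now divide by f(x) = x^2 - 2, eliminating the leading term at each step:
  leading term -4·x^2: subtract (-4)·f(x) = 8 - 4·x^2, leaving 12·x - 17
The degree is now < 2, so this is the remainder. Hence a · b ≡ 12·x - 17 in Q[x]/(f).

Final answer: a · b ≡ 12·x - 17 (mod f(x))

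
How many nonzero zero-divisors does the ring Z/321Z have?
In Z/321Z each nonzero element is either a unit (gcd with 321 is 1) or a zero-divisor (gcd > 1). The number of units is φ(321): factorise 321 = 3 · 107, so φ(321) = (3 − 1) · (107 − 1) = 2 · 106 = 212. The nonzero elements number 321 − 1 = 320. Hence the nonzero zero-divisors number 320 − 212 = 108.

Final answer: Z/321Z has 108 nonzero zero-divisors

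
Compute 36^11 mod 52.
Use repeated squaring. Binary(11) = 1011. Walk through the bits of the exponent 11 left-to-right: at each bit after the leading one, square the running value, then multiply by 36 if the bit is 1 (always reducing mod 52):
  bit 1 = 1 (leading): start with 36.
  bit 2 = 0: square 36^2 = 1296 ≡ 48 (mod 52).
  bit 3 = 1: square 48^2 = 2304 ≡ 16; bit is 1, so multiply 16·36 = 576 ≡ 4 (mod 52).
  bit 4 = 1: square 4^2 = 16; bit is 1, so multiply 16·36 = 576 ≡ 4 (mod 52).
Final value: 36^11 ≡ 4 (mod 52).

Final answer: 4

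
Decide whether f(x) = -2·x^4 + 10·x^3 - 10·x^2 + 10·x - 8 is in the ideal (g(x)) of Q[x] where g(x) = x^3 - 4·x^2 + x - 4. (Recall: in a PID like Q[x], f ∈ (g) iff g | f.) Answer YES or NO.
In Q[x] the ideal (g) consists of all multiples of g, so f ∈ (g) iff g | f, i.e. iff the remainder of f on division by g is 0. Divide f by g (g is monic, so eliminate the leading term of the running remainder at each step):
  leading term -2·x^4: subtract (-2·x)·g(x) = -2·x^4 + 8·x^3 - 2·x^2 + 8·x, leaving 2·x^3 - 8·x^2 + 2·x - 8
  leading term 2·x^3: subtract (2)·g(x) = 2·x^3 - 8·x^2 + 2·x - 8, leaving 0
The remainder is 0, so f(x) = g(x) · h(x) with h(x) = 2 - 2·x. Hence g | f, i.e. f ∈ (g).

Final answer: YES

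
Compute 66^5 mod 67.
Use repeated squaring. Binary(5) = 101. Walk through the bits of the exponent 5 left-to-right: at each bit after the leading one, square the running value, then multiply by 66 if the bit is 1 (always reducing mod 67):
  bit 1 = 1 (leading): start with 66.
  bit 2 = 0: square 66^2 = 4356 ≡ 1 (mod 67).
  bit 3 = 1: square 1^2 = 1; bit is 1, so multiply 1·66 = 66 (mod 67).
Final value: 66^5 ≡ 66 (mod 67).

Final answer: 66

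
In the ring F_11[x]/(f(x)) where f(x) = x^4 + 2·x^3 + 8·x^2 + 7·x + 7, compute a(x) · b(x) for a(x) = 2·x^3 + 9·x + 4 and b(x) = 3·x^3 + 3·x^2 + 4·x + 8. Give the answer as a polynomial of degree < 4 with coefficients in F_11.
a · b ≡ 8·x^3 + x^2 + 5·x + 6 (mod f(x))

Multiply as integer polynomials: a · b = 6·x^6 + 6·x^5 + 35·x^4 + 55·x^3 + 48·x^2 + 88·x + 32. Reducing coefficients mod 11: a · b ≡ 6·x^6 + 6·x^5 + 2·x^4 + 4·x^2 + 10. Now divide by f(x) = x^4 + 2·x^3 + 8·x^2 + 7·x + 7 in F_11[x], eliminating the leading term at each step:
  leading term 6·x^6: subtract (6·x^2)·f(x) = 6·x^6 + x^5 + 4·x^4 + 9·x^3 + 9·x^2, leaving 5·x^5 + 9·x^4 + 2·x^3 + 6·x^2 + 10 (coefficients mod 11)
  leading term 5·x^5: subtract (5·x)·f(x) = 5·x^5 + 10·x^4 + 7·x^3 + 2·x^2 + 2·x, leaving 10·x^4 + 6·x^3 + 4·x^2 + 9·x + 10 (coefficients mod 11)
  leading term 10·x^4: subtract (10)·f(x) = 10·x^4 + 9·x^3 + 3·x^2 + 4·x + 4, leaving 8·x^3 + x^2 + 5·x + 6 (coefficients mod 11)
The degree is now < 4, so this is the remainder. Hence a · b ≡ 8·x^3 + x^2 + 5·x + 6 in F_11[x]/(f).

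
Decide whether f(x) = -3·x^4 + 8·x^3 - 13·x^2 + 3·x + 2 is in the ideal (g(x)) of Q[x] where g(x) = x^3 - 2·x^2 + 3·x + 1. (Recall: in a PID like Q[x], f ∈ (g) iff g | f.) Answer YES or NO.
In Q[x] the ideal (g) consists of all multiples of g, so f ∈ (g) iff g | f, i.e. iff the remainder of f on division by g is 0. Divide f by g (g is monic, so eliminate the leading term of the running remainder at each step):
  leading term -3·x^4: subtract (-3·x)·g(x) = -3·x^4 + 6·x^3 - 9·x^2 - 3·x, leaving 2·x^3 - 4·x^2 + 6·x + 2
  leading term 2·x^3: subtract (2)·g(x) = 2·x^3 - 4·x^2 + 6·x + 2, leaving 0
The remainder is 0, so f(x) = g(x) · h(x) with h(x) = 2 - 3·x. Hence g | f, i.e. f ∈ (g).

Final answer: YES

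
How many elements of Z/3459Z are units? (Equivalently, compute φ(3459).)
Z/3459Z has φ(3459) = 2304 units

An element a ∈ Z/3459Z is a unit iff gcd(a, 3459) = 1, so the number of units is φ(3459). φ is multiplicative, with φ(p^e) = p^e − p^(e−1). Factorise 3459 = 3 · 1153. Then
  φ(3459) = (3 − 1) · (1153 − 1) = 2 · 1152 = 2304.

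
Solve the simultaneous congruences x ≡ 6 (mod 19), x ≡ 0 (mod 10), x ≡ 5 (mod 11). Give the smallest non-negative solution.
x ≡ 500 (mod 2090); the representative in [0, 2090) is 500

The moduli 19, 10, 11 are pairwise coprime, so by the CRT there is a unique solution mod 19·10·11 = 2090.
Solve by successive substitution. Start with x ≡ 6 (mod 19).
  Combine with x ≡ 0 (mod 10): write x = 6 + 19·t and require 6 + 19·t ≡ 0 (mod 10), i.e. 19·t ≡ 0 − 6 ≡ 4 (mod 10). Since 19^(−1) ≡ 9 (mod 10) (19 ≡ 9 (mod 10)), t ≡ 9·4 ≡ 6 (mod 10). So x ≡ 6 + 19·6 = 120 (mod 190).
  Combine with x ≡ 5 (mod 11): write x = 120 + 190·t and require 120 + 190·t ≡ 5 (mod 11), i.e. 190·t ≡ 5 − 120 ≡ 6 (mod 11). Since 190^(−1) ≡ 4 (mod 11) (190 ≡ 3 (mod 11)), t ≡ 4·6 ≡ 2 (mod 11). So x ≡ 120 + 190·2 = 500 (mod 2090).
Unique solution in [0, 2090): x = 500.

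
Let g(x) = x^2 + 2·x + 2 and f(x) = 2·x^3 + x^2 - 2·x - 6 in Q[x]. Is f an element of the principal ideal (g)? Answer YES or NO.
In Q[x] the ideal (g) consists of all multiples of g, so f ∈ (g) iff g | f, i.e. iff the remainder of f on division by g is 0. Divide f by g (g is monic, so eliminate the leading term of the running remainder at each step):
  leading term 2·x^3: subtract (2·x)·g(x) = 2·x^3 + 4·x^2 + 4·x, leaving -3·x^2 - 6·x - 6
  leading term -3·x^2: subtract (-3)·g(x) = -3·x^2 - 6·x - 6, leaving 0
The remainder is 0, so f(x) = g(x) · h(x) with h(x) = 2·x - 3. Hence g | f, i.e. f ∈ (g).

Final answer: YES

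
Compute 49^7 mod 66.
Use repeated squaring. Binary(7) = 111. Walk through the bits of the exponent 7 left-to-right: at each bit after the leading one, square the running value, then multiply by 49 if the bit is 1 (always reducing mod 66):
  bit 1 = 1 (leading): start with 49.
  bit 2 = 1: square 49^2 = 2401 ≡ 25; bit is 1, so multiply 25·49 = 1225 ≡ 37 (mod 66).
  bit 3 = 1: square 37^2 = 1369 ≡ 49; bit is 1, so multiply 49·49 = 2401 ≡ 25 (mod 66).
Final value: 49^7 ≡ 25 (mod 66).

Final answer: 25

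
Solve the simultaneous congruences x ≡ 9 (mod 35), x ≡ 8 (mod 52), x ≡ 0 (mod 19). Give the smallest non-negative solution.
The moduli 35, 52, 19 are pairwise coprime, so by the CRT there is a unique solution mod 35·52·19 = 34580.
Solve by successive substitution. Start with x ≡ 9 (mod 35).
  Combine with x ≡ 8 (mod 52): write x = 9 + 35·t and require 9 + 35·t ≡ 8 (mod 52), i.e. 35·t ≡ 8 − 9 ≡ 51 (mod 52). Since 35^(−1) ≡ 3 (mod 52), t ≡ 3·51 ≡ 49 (mod 52). So x ≡ 9 + 35·49 = 1724 (mod 1820).
  Combine with x ≡ 0 (mod 19): write x = 1724 + 1820·t and require 1724 + 1820·t ≡ 0 (mod 19), i.e. 1820·t ≡ 0 − 1724 ≡ 5 (mod 19). Since 1820^(−1) ≡ 14 (mod 19) (1820 ≡ 15 (mod 19)), t ≡ 14·5 ≡ 13 (mod 19). So x ≡ 1724 + 1820·13 = 25384 (mod 34580).
Unique solution in [0, 34580): x = 25384.

Final answer: x ≡ 25384 (mod 34580); the representative in [0, 34580) is 25384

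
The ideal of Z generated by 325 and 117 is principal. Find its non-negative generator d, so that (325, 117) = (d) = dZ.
In the PID Z, (a, b) is generated by gcd(a, b). Compute gcd(325, 117) with the extended Euclidean algorithm, tracking rows (r, s, t) with s·325 + t·117 = r:
  row A: (325, 1, 0)   [1·325 + 0·117 = 325]
  row B: (117, 0, 1)   [0·325 + 1·117 = 117]
  325 = 2·117 + 91   → row C = row A − 2·row B = (91, 1, −2)   [check: 1·325 − 2·117 = 91]
  117 = 1·91 + 26   → row D = row B − 1·row C = (26, −1, 3)   [check: −1·325 + 3·117 = 26]
  91 = 3·26 + 13   → row E = row C − 3·row D = (13, 4, −11)   [check: 4·325 − 11·117 = 13]
  26 = 2·13 + 0   → remainder 0, stop. gcd = 13 (last nonzero row E).
So gcd(325, 117) = 13, with Bézout identity 4·325 − 11·117 = 13. Containment (⊇): the Bézout identity exhibits 13 as an element of (325, 117), giving (13) ⊆ (325, 117). Containment (⊆): since 13 | 325 and 13 | 117 (325 = 13·25, 117 = 13·9), every Z-linear combination of 325 and 117 is divisible by 13, so (325, 117) ⊆ (13). Therefore (325, 117) = (13), d = 13.

Final answer: (325, 117) = (13); d = 13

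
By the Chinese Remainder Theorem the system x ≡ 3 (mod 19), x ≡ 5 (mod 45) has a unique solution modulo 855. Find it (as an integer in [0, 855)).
The moduli 19, 45 are pairwise coprime, so by the CRT there is a unique solution mod 19·45 = 855.
Solve by successive substitution. Start with x ≡ 3 (mod 19).
  Combine with x ≡ 5 (mod 45): write x = 3 + 19·t and require 3 + 19·t ≡ 5 (mod 45), i.e. 19·t ≡ 5 − 3 ≡ 2 (mod 45). Since 19^(−1) ≡ 19 (mod 45), t ≡ 19·2 ≡ 38 (mod 45). So x ≡ 3 + 19·38 = 725 (mod 855).
Unique solution in [0, 855): x = 725.

Final answer: x ≡ 725 (mod 855); the representative in [0, 855) is 725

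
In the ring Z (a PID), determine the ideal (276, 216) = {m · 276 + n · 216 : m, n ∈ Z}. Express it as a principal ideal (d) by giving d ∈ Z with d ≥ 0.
(276, 216) = (12); d = 12

In the PID Z, (a, b) is generated by gcd(a, b). Compute gcd(276, 216) with the extended Euclidean algorithm, tracking rows (r, s, t) with s·276 + t·216 = r:
  row A: (276, 1, 0)   [1·276 + 0·216 = 276]
  row B: (216, 0, 1)   [0·276 + 1·216 = 216]
  276 = 1·216 + 60   → row C = row A − 1·row B = (60, 1, −1)   [check: 1·276 − 1·216 = 60]
  216 = 3·60 + 36   → row D = row B − 3·row C = (36, −3, 4)   [check: −3·276 + 4·216 = 36]
  60 = 1·36 + 24   → row E = row C − 1·row D = (24, 4, −5)   [check: 4·276 − 5·216 = 24]
  36 = 1·24 + 12   → row F = row D − 1·row E = (12, −7, 9)   [check: −7·276 + 9·216 = 12]
  24 = 2·12 + 0   → remainder 0, stop. gcd = 12 (last nonzero row F).
So gcd(276, 216) = 12, with Bézout identity −7·276 + 9·216 = 12. Containment (⊇): the Bézout identity exhibits 12 as an element of (276, 216), giving (12) ⊆ (276, 216). Containment (⊆): since 12 | 276 and 12 | 216 (276 = 12·23, 216 = 12·18), every Z-linear combination of 276 and 216 is divisible by 12, so (276, 216) ⊆ (12). Therefore (276, 216) = (12), d = 12.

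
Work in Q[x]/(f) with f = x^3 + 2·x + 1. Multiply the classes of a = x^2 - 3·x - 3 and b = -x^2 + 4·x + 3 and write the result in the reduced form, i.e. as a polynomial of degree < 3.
a · b ≡ -4·x^2 - 34·x - 16 (mod f(x))

First multiply in Q[x] without reducing: a · b = -x^4 + 7·x^3 - 6·x^2 - 21·x - 9. Now divide by f(x) = x^3 + 2·x + 1, eliminating the leading term at each step:
  leading term -x^4: subtract (-x)·f(x) = -x^4 - 2·x^2 - x, leaving 7·x^3 - 4·x^2 - 20·x - 9
  leading term 7·x^3: subtract (7)·f(x) = 7·x^3 + 14·x + 7, leaving -4·x^2 - 34·x - 16
The degree is now < 3, so this is the remainder. Hence a · b ≡ -4·x^2 - 34·x - 16 in Q[x]/(f).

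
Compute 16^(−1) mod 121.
Apply the extended Euclidean algorithm to (121, 16), tracking rows (r, s, t) with s·121 + t·16 = r. Each division r_prev = q·r_cur + r_new produces the new row as (previous row) − q·(current row):
  row A: (121, 1, 0)   [1·121 + 0·16 = 121]
  row B: (16, 0, 1)   [0·121 + 1·16 = 16]
  121 = 7·16 + 9   → row C = row A − 7·row B = (9, 1, −7)   [check: 1·121 − 7·16 = 9]
  16 = 1·9 + 7   → row D = row B − 1·row C = (7, −1, 8)   [check: −1·121 + 8·16 = 7]
  9 = 1·7 + 2   → row E = row C − 1·row D = (2, 2, −15)   [check: 2·121 − 15·16 = 2]
  7 = 3·2 + 1   → row F = row D − 3·row E = (1, −7, 53)   [check: −7·121 + 53·16 = 1]
  2 = 2·1 + 0   → remainder 0, stop. gcd = 1 (last nonzero row F).
The gcd is 1, so 16 is invertible mod 121. The last nonzero row gives −7·121 + 53·16 = 1, so t = 53. So 16^(−1) ≡ 53 (mod 121). Verify: 16 · 53 = 848 ≡ 1 (mod 121). ✓

Final answer: 16^(−1) ≡ 53 (mod 121)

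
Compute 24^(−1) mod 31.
24^(−1) ≡ 22 (mod 31)

Apply the extended Euclidean algorithm to (31, 24), tracking rows (r, s, t) with s·31 + t·24 = r. Each division r_prev = q·r_cur + r_new produces the new row as (previous row) − q·(current row):
  row A: (31, 1, 0)   [1·31 + 0·24 = 31]
  row B: (24, 0, 1)   [0·31 + 1·24 = 24]
  31 = 1·24 + 7   → row C = row A − 1·row B = (7, 1, −1)   [check: 1·31 − 1·24 = 7]
  24 = 3·7 + 3   → row D = row B − 3·row C = (3, −3, 4)   [check: −3·31 + 4·24 = 3]
  7 = 2·3 + 1   → row E = row C − 2·row D = (1, 7, −9)   [check: 7·31 − 9·24 = 1]
  3 = 3·1 + 0   → remainder 0, stop. gcd = 1 (last nonzero row E).
The gcd is 1, so 24 is invertible mod 31. The last nonzero row gives 7·31 − 9·24 = 1, so t = −9. So 24^(−1) ≡ −9 ≡ 22 (mod 31). Verify: 24 · 22 = 528 ≡ 1 (mod 31). ✓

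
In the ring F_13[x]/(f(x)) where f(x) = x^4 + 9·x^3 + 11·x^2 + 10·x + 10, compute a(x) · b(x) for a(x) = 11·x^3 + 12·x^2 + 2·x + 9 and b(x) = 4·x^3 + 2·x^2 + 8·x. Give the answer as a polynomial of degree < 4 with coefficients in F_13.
Multiply as integer polynomials: a · b = 44·x^6 + 70·x^5 + 120·x^4 + 136·x^3 + 34·x^2 + 72·x. Reducing coefficients mod 13: a · b ≡ 5·x^6 + 5·x^5 + 3·x^4 + 6·x^3 + 8·x^2 + 7·x. Now divide by f(x) = x^4 + 9·x^3 + 11·x^2 + 10·x + 10 in F_13[x], eliminating the leading term at each step:
  leading term 5·x^6: subtract (5·x^2)·f(x) = 5·x^6 + 6·x^5 + 3·x^4 + 11·x^3 + 11·x^2, leaving 12·x^5 + 8·x^3 + 10·x^2 + 7·x (coefficients mod 13)
  leading term 12·x^5: subtract (12·x)·f(x) = 12·x^5 + 4·x^4 + 2·x^3 + 3·x^2 + 3·x, leaving 9·x^4 + 6·x^3 + 7·x^2 + 4·x (coefficients mod 13)
  leading term 9·x^4: subtract (9)·f(x) = 9·x^4 + 3·x^3 + 8·x^2 + 12·x + 12, leaving 3·x^3 + 12·x^2 + 5·x + 1 (coefficients mod 13)
The degree is now < 4, so this is the remainder. Hence a · b ≡ 3·x^3 + 12·x^2 + 5·x + 1 in F_13[x]/(f).

Final answer: a · b ≡ 3·x^3 + 12·x^2 + 5·x + 1 (mod f(x))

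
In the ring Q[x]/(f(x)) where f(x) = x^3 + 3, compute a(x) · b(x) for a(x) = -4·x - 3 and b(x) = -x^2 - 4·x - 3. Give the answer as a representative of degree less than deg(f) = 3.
First multiply in Q[x] without reducing: a · b = 4·x^3 + 19·x^2 + 24·x + 9. Now divide by f(x) = x^3 + 3, eliminating the leading term at each step:
  leading term 4·x^3: subtract (4)·f(x) = 4·x^3 + 12, leaving 19·x^2 + 24·x - 3
The degree is now < 3, so this is the remainder. Hence a · b ≡ 19·x^2 + 24·x - 3 in Q[x]/(f).

Final answer: a · b ≡ 19·x^2 + 24·x - 3 (mod f(x))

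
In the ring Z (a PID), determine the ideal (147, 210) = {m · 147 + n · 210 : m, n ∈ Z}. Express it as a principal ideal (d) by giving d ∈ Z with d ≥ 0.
In the PID Z, (a, b) is generated by gcd(a, b). Compute gcd(210, 147) with the extended Euclidean algorithm, tracking rows (r, s, t) with s·210 + t·147 = r:
  row A: (210, 1, 0)   [1·210 + 0·147 = 210]
  row B: (147, 0, 1)   [0·210 + 1·147 = 147]
  210 = 1·147 + 63   → row C = row A − 1·row B = (63, 1, −1)   [check: 1·210 − 1·147 = 63]
  147 = 2·63 + 21   → row D = row B − 2·row C = (21, −2, 3)   [check: −2·210 + 3·147 = 21]
  63 = 3·21 + 0   → remainder 0, stop. gcd = 21 (last nonzero row D).
So gcd(147, 210) = 21, with Bézout identity −2·210 + 3·147 = 21. Containment (⊇): the Bézout identity exhibits 21 as an element of (147, 210), giving (21) ⊆ (147, 210). Containment (⊆): since 21 | 147 and 21 | 210 (147 = 21·7, 210 = 21·10), every Z-linear combination of 147 and 210 is divisible by 21, so (147, 210) ⊆ (21). Therefore (147, 210) = (21), d = 21.

Final answer: (147, 210) = (21); d = 21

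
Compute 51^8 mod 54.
Use repeated squaring. Binary(8) = 1000. Walk through the bits of the exponent 8 left-to-right: at each bit after the leading one, square the running value, then multiply by 51 if the bit is 1 (always reducing mod 54):
  bit 1 = 1 (leading): start with 51.
  bit 2 = 0: square 51^2 = 2601 ≡ 9 (mod 54).
  bit 3 = 0: square 9^2 = 81 ≡ 27 (mod 54).
  bit 4 = 0: square 27^2 = 729 ≡ 27 (mod 54).
Final value: 51^8 ≡ 27 (mod 54).

Final answer: 27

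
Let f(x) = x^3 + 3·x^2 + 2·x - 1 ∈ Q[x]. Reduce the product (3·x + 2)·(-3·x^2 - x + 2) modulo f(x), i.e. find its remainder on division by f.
First multiply in Q[x] without reducing: a · b = -9·x^3 - 9·x^2 + 4·x + 4. Now divide by f(x) = x^3 + 3·x^2 + 2·x - 1, eliminating the leading term at each step:
  leading term -9·x^3: subtract (-9)·f(x) = -9·x^3 - 27·x^2 - 18·x + 9, leaving 18·x^2 + 22·x - 5
The degree is now < 3, so this is the remainder. Hence a · b ≡ 18·x^2 + 22·x - 5 in Q[x]/(f).

Final answer: a · b ≡ 18·x^2 + 22·x - 5 (mod f(x))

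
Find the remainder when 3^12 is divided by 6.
Use repeated squaring. Binary(12) = 1100. Walk through the bits of the exponent 12 left-to-right: at each bit after the leading one, square the running value, then multiply by 3 if the bit is 1 (always reducing mod 6):
  bit 1 = 1 (leading): start with 3.
  bit 2 = 1: square 3^2 = 9 ≡ 3; bit is 1, so multiply 3·3 = 9 ≡ 3 (mod 6).
  bit 3 = 0: square 3^2 = 9 ≡ 3 (mod 6).
  bit 4 = 0: square 3^2 = 9 ≡ 3 (mod 6).
Final value: 3^12 ≡ 3 (mod 6).

Final answer: 3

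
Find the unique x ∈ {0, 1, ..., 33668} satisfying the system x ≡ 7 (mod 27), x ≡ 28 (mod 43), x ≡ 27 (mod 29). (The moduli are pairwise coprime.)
x ≡ 13831 (mod 33669); the representative in [0, 33669) is 13831

The moduli 27, 43, 29 are pairwise coprime, so by the CRT there is a unique solution mod 27·43·29 = 33669.
Solve by successive substitution. Start with x ≡ 7 (mod 27).
  Combine with x ≡ 28 (mod 43): write x = 7 + 27·t and require 7 + 27·t ≡ 28 (mod 43), i.e. 27·t ≡ 28 − 7 ≡ 21 (mod 43). Since 27^(−1) ≡ 8 (mod 43), t ≡ 8·21 ≡ 39 (mod 43). So x ≡ 7 + 27·39 = 1060 (mod 1161).
  Combine with x ≡ 27 (mod 29): write x = 1060 + 1161·t and require 1060 + 1161·t ≡ 27 (mod 29), i.e. 1161·t ≡ 27 − 1060 ≡ 11 (mod 29). Since 1161^(−1) ≡ 1 (mod 29) (1161 ≡ 1 (mod 29)), t ≡ 1·11 ≡ 11 (mod 29). So x ≡ 1060 + 1161·11 = 13831 (mod 33669).
Unique solution in [0, 33669): x = 13831.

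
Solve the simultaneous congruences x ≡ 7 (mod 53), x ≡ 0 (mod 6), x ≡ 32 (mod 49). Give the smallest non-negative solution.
The moduli 53, 6, 49 are pairwise coprime, so by the CRT there is a unique solution mod 53·6·49 = 15582.
Solve by successive substitution. Start with x ≡ 7 (mod 53).
  Combine with x ≡ 0 (mod 6): write x = 7 + 53·t and require 7 + 53·t ≡ 0 (mod 6), i.e. 53·t ≡ 0 − 7 ≡ 5 (mod 6). Since 53^(−1) ≡ 5 (mod 6) (53 ≡ 5 (mod 6)), t ≡ 5·5 ≡ 1 (mod 6). So x ≡ 7 + 53·1 = 60 (mod 318).
  Combine with x ≡ 32 (mod 49): write x = 60 + 318·t and require 60 + 318·t ≡ 32 (mod 49), i.e. 318·t ≡ 32 − 60 ≡ 21 (mod 49). Since 318^(−1) ≡ 47 (mod 49) (318 ≡ 24 (mod 49)), t ≡ 47·21 ≡ 7 (mod 49). So x ≡ 60 + 318·7 = 2286 (mod 15582).
Unique solution in [0, 15582): x = 2286.

Final answer: x ≡ 2286 (mod 15582); the representative in [0, 15582) is 2286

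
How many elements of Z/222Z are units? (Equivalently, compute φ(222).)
Z/222Z has φ(222) = 72 units

An element a ∈ Z/222Z is a unit iff gcd(a, 222) = 1, so the number of units is φ(222). φ is multiplicative, with φ(p^e) = p^e − p^(e−1). Factorise 222 = 2 · 3 · 37. Then
  φ(222) = (2 − 1) · (3 − 1) · (37 − 1) = 1 · 2 · 36 = 72.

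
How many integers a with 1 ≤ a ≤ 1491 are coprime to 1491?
The number of a ∈ {1, ..., 1491} with gcd(a, 1491) = 1 is by definition Euler's totient φ(1491). φ is multiplicative, with φ(p^e) = p^e − p^(e−1). Factorise 1491 = 3 · 7 · 71. Then
  φ(1491) = (3 − 1) · (7 − 1) · (71 − 1) = 2 · 6 · 70 = 840.
So there are 840 such integers.

Final answer: 840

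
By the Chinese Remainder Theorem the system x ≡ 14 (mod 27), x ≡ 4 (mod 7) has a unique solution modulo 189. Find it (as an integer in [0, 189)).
x ≡ 95 (mod 189); the representative in [0, 189) is 95

The moduli 27, 7 are pairwise coprime, so by the CRT there is a unique solution mod 27·7 = 189.
Solve by successive substitution. Start with x ≡ 14 (mod 27).
  Combine with x ≡ 4 (mod 7): write x = 14 + 27·t and require 14 + 27·t ≡ 4 (mod 7), i.e. 27·t ≡ 4 − 14 ≡ 4 (mod 7). Since 27^(−1) ≡ 6 (mod 7) (27 ≡ 6 (mod 7)), t ≡ 6·4 ≡ 3 (mod 7). So x ≡ 14 + 27·3 = 95 (mod 189).
Unique solution in [0, 189): x = 95.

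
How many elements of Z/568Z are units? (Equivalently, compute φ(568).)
Z/568Z has φ(568) = 280 units

An element a ∈ Z/568Z is a unit iff gcd(a, 568) = 1, so the number of units is φ(568). φ is multiplicative, with φ(p^e) = p^e − p^(e−1). Factorise 568 = 2^3 · 71. Then
  φ(568) = (2^3 − 2^2) · (71 − 1) = 4 · 70 = 280.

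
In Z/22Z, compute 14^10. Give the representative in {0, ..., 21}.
Use repeated squaring. Binary(10) = 1010. Walk through the bits of the exponent 10 left-to-right: at each bit after the leading one, square the running value, then multiply by 14 if the bit is 1 (always reducing mod 22):
  bit 1 = 1 (leading): start with 14.
  bit 2 = 0: square 14^2 = 196 ≡ 20 (mod 22).
  bit 3 = 1: square 20^2 = 400 ≡ 4; bit is 1, so multiply 4·14 = 56 ≡ 12 (mod 22).
  bit 4 = 0: square 12^2 = 144 ≡ 12 (mod 22).
Final value: 14^10 ≡ 12 (mod 22).

Final answer: 12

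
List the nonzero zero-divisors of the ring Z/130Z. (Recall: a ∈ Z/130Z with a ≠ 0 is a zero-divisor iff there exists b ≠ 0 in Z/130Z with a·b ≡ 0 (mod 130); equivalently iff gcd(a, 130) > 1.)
An element a ∈ Z/130Z (with a ≠ 0) is a zero-divisor iff gcd(a, 130) > 1 (because a is a unit precisely when gcd(a, n) = 1, and in Z/nZ every nonzero, non-unit element is a zero-divisor). Scan a = 1, ..., 129 and keep those with gcd(a, 130) > 1:
  gcd(2, 130) = 2, gcd(4, 130) = 2, gcd(5, 130) = 5, gcd(6, 130) = 2, gcd(8, 130) = 2, gcd(10, 130) = 10, gcd(12, 130) = 2, gcd(13, 130) = 13, gcd(14, 130) = 2, gcd(15, 130) = 5, gcd(16, 130) = 2, gcd(18, 130) = 2, gcd(20, 130) = 10, gcd(22, 130) = 2, gcd(24, 130) = 2, gcd(25, 130) = 5, gcd(26, 130) = 26, gcd(28, 130) = 2, gcd(30, 130) = 10, gcd(32, 130) = 2, gcd(34, 130) = 2, gcd(35, 130) = 5, gcd(36, 130) = 2, gcd(38, 130) = 2, gcd(39, 130) = 13, gcd(40, 130) = 10, gcd(42, 130) = 2, gcd(44, 130) = 2, gcd(45, 130) = 5, gcd(46, 130) = 2, gcd(48, 130) = 2, gcd(50, 130) = 10, gcd(52, 130) = 26, gcd(54, 130) = 2, gcd(55, 130) = 5, gcd(56, 130) = 2, gcd(58, 130) = 2, gcd(60, 130) = 10, gcd(62, 130) = 2, gcd(64, 130) = 2, gcd(65, 130) = 65, gcd(66, 130) = 2, gcd(68, 130) = 2, gcd(70, 130) = 10, gcd(72, 130) = 2, gcd(74, 130) = 2, gcd(75, 130) = 5, gcd(76, 130) = 2, gcd(78, 130) = 26, gcd(80, 130) = 10, gcd(82, 130) = 2, gcd(84, 130) = 2, gcd(85, 130) = 5, gcd(86, 130) = 2, gcd(88, 130) = 2, gcd(90, 130) = 10, gcd(91, 130) = 13, gcd(92, 130) = 2, gcd(94, 130) = 2, gcd(95, 130) = 5, gcd(96, 130) = 2, gcd(98, 130) = 2, gcd(100, 130) = 10, gcd(102, 130) = 2, gcd(104, 130) = 26, gcd(105, 130) = 5, gcd(106, 130) = 2, gcd(108, 130) = 2, gcd(110, 130) = 10, gcd(112, 130) = 2, gcd(114, 130) = 2, gcd(115, 130) = 5, gcd(116, 130) = 2, gcd(117, 130) = 13, gcd(118, 130) = 2, gcd(120, 130) = 10, gcd(122, 130) = 2, gcd(124, 130) = 2, gcd(125, 130) = 5, gcd(126, 130) = 2, gcd(128, 130) = 2.
All other a ∈ {1, ..., 129} have gcd(a, 130) = 1 and are units. So the nonzero zero-divisors are exactly the 81 values of a appearing in this scan.

Final answer: nonzero zero-divisors of Z/130Z = {2, 4, 5, 6, 8, 10, 12, 13, 14, 15, 16, 18, 20, 22, 24, 25, 26, 28, 30, 32, 34, 35, 36, 38, 39, 40, 42, 44, 45, 46, 48, 50, 52, 54, 55, 56, 58, 60, 62, 64, 65, 66, 68, 70, 72, 74, 75, 76, 78, 80, 82, 84, 85, 86, 88, 90, 91, 92, 94, 95, 96, 98, 100, 102, 104, 105, 106, 108, 110, 112, 114, 115, 116, 117, 118, 120, 122, 124, 125, 126, 128}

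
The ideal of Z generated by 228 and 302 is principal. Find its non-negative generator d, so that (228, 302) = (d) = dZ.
(228, 302) = (2); d = 2

In the PID Z, (a, b) is generated by gcd(a, b). Compute gcd(302, 228) with the extended Euclidean algorithm, tracking rows (r, s, t) with s·302 + t·228 = r:
  row A: (302, 1, 0)   [1·302 + 0·228 = 302]
  row B: (228, 0, 1)   [0·302 + 1·228 = 228]
  302 = 1·228 + 74   → row C = row A − 1·row B = (74, 1, −1)   [check: 1·302 − 1·228 = 74]
  228 = 3·74 + 6   → row D = row B − 3·row C = (6, −3, 4)   [check: −3·302 + 4·228 = 6]
  74 = 12·6 + 2   → row E = row C − 12·row D = (2, 37, −49)   [check: 37·302 − 49·228 = 2]
  6 = 3·2 + 0   → remainder 0, stop. gcd = 2 (last nonzero row E).
So gcd(228, 302) = 2, with Bézout identity 37·302 − 49·228 = 2. Containment (⊇): the Bézout identity exhibits 2 as an element of (228, 302), giving (2) ⊆ (228, 302). Containment (⊆): since 2 | 228 and 2 | 302 (228 = 2·114, 302 = 2·151), every Z-linear combination of 228 and 302 is divisible by 2, so (228, 302) ⊆ (2). Therefore (228, 302) = (2), d = 2.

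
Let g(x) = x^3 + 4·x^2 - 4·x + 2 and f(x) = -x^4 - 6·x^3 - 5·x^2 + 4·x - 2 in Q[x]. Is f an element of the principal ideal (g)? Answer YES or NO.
NO

In Q[x] the ideal (g) consists of all multiples of g, so f ∈ (g) iff g | f, i.e. iff the remainder of f on division by g is 0. Divide f by g (g is monic, so eliminate the leading term of the running remainder at each step):
  leading term -x^4: subtract (-x)·g(x) = -x^4 - 4·x^3 + 4·x^2 - 2·x, leaving -2·x^3 - 9·x^2 + 6·x - 2
  leading term -2·x^3: subtract (-2)·g(x) = -2·x^3 - 8·x^2 + 8·x - 4, leaving -x^2 - 2·x + 2
The remainder r(x) = -x^2 - 2·x + 2 ≠ 0 (and deg r < deg g), so g ∤ f, i.e. f ∉ (g).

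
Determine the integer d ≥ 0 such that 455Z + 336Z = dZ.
(455, 336) = (7); d = 7

In the PID Z, (a, b) is generated by gcd(a, b). Compute gcd(455, 336) with the extended Euclidean algorithm, tracking rows (r, s, t) with s·455 + t·336 = r:
  row A: (455, 1, 0)   [1·455 + 0·336 = 455]
  row B: (336, 0, 1)   [0·455 + 1·336 = 336]
  455 = 1·336 + 119   → row C = row A − 1·row B = (119, 1, −1)   [check: 1·455 − 1·336 = 119]
  336 = 2·119 + 98   → row D = row B − 2·row C = (98, −2, 3)   [check: −2·455 + 3·336 = 98]
  119 = 1·98 + 21   → row E = row C − 1·row D = (21, 3, −4)   [check: 3·455 − 4·336 = 21]
  98 = 4·21 + 14   → row F = row D − 4·row E = (14, −14, 19)   [check: −14·455 + 19·336 = 14]
  21 = 1·14 + 7   → row G = row E − 1·row F = (7, 17, −23)   [check: 17·455 − 23·336 = 7]
  14 = 2·7 + 0   → remainder 0, stop. gcd = 7 (last nonzero row G).
So gcd(455, 336) = 7, with Bézout identity 17·455 − 23·336 = 7. Containment (⊇): the Bézout identity exhibits 7 as an element of (455, 336), giving (7) ⊆ (455, 336). Containment (⊆): since 7 | 455 and 7 | 336 (455 = 7·65, 336 = 7·48), every Z-linear combination of 455 and 336 is divisible by 7, so (455, 336) ⊆ (7). Therefore (455, 336) = (7), d = 7.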